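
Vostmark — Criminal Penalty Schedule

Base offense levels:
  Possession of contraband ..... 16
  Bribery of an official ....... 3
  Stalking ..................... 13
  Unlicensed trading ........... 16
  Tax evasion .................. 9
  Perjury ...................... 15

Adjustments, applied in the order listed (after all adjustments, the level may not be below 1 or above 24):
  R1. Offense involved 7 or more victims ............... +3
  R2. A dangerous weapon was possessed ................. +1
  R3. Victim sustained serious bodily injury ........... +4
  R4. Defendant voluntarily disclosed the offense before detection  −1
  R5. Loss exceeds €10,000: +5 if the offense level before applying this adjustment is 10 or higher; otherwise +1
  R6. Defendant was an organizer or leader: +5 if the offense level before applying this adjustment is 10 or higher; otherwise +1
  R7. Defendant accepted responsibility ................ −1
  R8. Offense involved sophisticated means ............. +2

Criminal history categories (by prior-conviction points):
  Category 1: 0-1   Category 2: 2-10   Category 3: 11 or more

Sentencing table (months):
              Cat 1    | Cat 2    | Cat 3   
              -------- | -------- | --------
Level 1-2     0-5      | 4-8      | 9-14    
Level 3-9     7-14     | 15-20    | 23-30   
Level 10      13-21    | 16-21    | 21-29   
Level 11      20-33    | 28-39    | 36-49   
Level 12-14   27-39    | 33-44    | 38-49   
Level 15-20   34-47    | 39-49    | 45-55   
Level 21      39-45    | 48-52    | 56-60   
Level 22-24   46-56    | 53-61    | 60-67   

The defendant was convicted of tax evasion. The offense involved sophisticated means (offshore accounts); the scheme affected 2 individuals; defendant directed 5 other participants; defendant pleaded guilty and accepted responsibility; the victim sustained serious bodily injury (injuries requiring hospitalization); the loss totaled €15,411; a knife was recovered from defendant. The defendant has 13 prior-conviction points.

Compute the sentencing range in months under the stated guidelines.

Base offense level for tax evasion: 9.
R1 does not apply.
R2 applies: 9 + 1 = 10.
R3 applies: 10 + 4 = 14.
R4 does not apply.
R5 applies (level before this adjustment is 14 ≥ 10, so +5): 14 + 5 = 19.
R6 applies (level before this adjustment is 19 ≥ 10, so +5): 19 + 5 = 24.
R7 applies: 24 − 1 = 23.
R8 applies: 23 + 2 = 25.
Level 25 exceeds the maximum of 24; capped at 24.
Final offense level: 24.
Criminal history: 13 prior points → Category 3 (11+).
Level 24 falls in the 22-24 band.
Grid: Level 22-24 × Category 3 = 60-67 months.

60-67 months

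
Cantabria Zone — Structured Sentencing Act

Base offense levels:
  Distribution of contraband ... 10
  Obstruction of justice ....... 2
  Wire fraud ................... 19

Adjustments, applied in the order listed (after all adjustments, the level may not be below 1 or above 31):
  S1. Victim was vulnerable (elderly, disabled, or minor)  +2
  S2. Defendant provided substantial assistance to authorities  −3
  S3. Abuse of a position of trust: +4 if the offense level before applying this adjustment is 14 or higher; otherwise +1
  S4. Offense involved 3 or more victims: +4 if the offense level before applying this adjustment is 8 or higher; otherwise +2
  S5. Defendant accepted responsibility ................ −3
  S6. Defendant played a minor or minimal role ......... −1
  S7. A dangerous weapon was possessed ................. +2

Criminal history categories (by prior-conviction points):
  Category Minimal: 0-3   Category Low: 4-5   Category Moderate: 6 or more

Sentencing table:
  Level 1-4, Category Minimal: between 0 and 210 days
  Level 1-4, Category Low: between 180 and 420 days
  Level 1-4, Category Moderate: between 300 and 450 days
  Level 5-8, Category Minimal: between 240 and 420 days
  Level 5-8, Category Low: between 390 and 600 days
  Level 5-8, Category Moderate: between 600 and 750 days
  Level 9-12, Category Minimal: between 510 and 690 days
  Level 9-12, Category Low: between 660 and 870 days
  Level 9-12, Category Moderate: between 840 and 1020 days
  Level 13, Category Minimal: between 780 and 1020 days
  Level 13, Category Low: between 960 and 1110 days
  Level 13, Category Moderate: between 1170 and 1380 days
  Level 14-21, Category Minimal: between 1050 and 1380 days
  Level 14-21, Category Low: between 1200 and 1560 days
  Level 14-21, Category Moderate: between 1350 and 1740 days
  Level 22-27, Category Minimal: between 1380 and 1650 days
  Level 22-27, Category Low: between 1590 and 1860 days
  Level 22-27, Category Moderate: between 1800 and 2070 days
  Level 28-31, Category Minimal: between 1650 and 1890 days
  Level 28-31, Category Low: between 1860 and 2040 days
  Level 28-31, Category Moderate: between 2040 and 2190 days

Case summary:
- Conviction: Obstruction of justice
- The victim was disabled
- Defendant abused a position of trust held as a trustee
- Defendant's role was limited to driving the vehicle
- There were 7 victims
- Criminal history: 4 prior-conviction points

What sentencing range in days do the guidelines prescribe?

390-600 days

Base offense level for obstruction of justice: 2.
S1 applies: 2 + 2 = 4.
S3 applies (level before this adjustment is 4 < 14, so +1): 4 + 1 = 5.
S4 applies (level before this adjustment is 5 < 8, so +2): 5 + 2 = 7.
S5 does not apply.
S6 applies: 7 − 1 = 6.
Final offense level: 6.
Criminal history: 4 prior points → Category Low (4-5).
Level 6 falls in the 5-8 band.
Grid: Level 5-8 × Category Low = 390-600 days.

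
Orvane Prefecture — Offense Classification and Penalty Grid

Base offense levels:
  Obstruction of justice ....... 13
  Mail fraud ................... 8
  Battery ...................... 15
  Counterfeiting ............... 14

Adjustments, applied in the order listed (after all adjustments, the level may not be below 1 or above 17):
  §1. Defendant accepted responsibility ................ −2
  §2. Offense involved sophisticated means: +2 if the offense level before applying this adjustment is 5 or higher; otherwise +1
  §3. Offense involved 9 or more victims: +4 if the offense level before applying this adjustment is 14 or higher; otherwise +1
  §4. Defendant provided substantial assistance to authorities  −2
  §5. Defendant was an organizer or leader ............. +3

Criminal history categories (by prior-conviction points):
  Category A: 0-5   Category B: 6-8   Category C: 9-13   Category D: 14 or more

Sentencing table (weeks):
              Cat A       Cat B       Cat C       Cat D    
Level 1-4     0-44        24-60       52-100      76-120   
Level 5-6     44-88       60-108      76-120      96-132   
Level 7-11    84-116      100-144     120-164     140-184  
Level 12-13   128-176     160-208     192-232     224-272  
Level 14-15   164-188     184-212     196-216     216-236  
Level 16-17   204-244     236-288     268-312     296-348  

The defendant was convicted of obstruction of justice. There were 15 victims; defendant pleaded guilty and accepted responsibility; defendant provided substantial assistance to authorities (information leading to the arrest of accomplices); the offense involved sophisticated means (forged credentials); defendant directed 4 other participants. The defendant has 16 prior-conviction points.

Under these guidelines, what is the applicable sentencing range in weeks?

Base offense level for obstruction of justice: 13.
§1 applies: 13 − 2 = 11.
§2 applies (level before this adjustment is 11 ≥ 5, so +2): 11 + 2 = 13.
§3 applies (level before this adjustment is 13 < 14, so +1): 13 + 1 = 14.
§4 applies: 14 − 2 = 12.
§5 applies: 12 + 3 = 15.
Final offense level: 15.
Criminal history: 16 prior points → Category D (14+).
Level 15 falls in the 14-15 band.
Grid: Level 14-15 × Category D = 216-236 weeks.

216-236 weeks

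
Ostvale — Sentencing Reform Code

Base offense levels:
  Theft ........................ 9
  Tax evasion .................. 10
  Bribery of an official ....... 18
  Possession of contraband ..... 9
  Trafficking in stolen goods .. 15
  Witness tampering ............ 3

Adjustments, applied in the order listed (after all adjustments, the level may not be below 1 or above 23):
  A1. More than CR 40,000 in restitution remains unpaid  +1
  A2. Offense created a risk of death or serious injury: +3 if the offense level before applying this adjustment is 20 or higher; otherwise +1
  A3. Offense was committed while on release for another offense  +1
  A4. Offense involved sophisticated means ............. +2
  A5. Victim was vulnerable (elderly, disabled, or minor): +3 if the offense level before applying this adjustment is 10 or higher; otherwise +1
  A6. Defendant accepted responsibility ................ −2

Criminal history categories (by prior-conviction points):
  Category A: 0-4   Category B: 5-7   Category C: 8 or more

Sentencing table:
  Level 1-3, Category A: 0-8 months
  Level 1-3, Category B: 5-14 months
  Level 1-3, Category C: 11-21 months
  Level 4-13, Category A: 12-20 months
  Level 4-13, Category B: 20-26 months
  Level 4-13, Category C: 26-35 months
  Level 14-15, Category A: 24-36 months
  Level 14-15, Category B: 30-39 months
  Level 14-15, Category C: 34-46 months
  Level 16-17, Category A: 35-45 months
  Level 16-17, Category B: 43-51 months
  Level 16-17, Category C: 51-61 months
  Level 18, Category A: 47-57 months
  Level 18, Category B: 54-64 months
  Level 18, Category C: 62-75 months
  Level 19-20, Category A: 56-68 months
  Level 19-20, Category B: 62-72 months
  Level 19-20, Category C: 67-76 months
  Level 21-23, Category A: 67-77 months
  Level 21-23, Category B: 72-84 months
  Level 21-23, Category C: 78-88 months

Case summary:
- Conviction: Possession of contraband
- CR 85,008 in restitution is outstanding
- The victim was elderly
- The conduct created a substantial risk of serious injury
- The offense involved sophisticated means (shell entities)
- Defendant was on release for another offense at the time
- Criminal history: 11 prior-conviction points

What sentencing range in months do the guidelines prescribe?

Base offense level for possession of contraband: 9.
A1 applies: 9 + 1 = 10.
A2 applies (level before this adjustment is 10 < 20, so +1): 10 + 1 = 11.
A3 applies: 11 + 1 = 12.
A4 applies: 12 + 2 = 14.
A5 applies (level before this adjustment is 14 ≥ 10, so +3): 14 + 3 = 17.
Final offense level: 17.
Criminal history: 11 prior points → Category C (8+).
Level 17 falls in the 16-17 band.
Grid: Level 16-17 × Category C = 51-61 months.

51-61 months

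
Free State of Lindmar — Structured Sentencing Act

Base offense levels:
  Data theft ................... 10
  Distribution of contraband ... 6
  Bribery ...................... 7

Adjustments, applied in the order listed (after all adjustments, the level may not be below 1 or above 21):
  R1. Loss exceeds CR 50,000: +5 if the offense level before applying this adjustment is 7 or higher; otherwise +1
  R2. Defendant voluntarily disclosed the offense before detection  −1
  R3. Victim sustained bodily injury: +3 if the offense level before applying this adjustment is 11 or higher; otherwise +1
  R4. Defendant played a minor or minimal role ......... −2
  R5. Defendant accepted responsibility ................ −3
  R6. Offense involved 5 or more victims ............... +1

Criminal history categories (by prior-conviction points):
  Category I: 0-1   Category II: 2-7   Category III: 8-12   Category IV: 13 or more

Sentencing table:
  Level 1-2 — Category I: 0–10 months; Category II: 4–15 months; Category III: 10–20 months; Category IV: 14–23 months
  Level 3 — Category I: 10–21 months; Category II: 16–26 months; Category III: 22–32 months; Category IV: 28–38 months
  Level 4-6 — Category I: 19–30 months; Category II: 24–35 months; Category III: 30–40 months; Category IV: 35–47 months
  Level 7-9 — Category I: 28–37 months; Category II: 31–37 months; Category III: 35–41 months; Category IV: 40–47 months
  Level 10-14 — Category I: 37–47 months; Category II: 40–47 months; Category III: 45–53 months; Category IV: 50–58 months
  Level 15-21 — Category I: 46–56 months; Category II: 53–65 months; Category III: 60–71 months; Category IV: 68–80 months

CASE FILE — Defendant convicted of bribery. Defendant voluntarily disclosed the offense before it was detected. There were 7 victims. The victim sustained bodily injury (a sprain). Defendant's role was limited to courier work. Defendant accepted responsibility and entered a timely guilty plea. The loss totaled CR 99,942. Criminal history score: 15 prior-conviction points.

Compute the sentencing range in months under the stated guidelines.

50-58 months

Base offense level for bribery: 7.
R1 applies (level before this adjustment is 7 ≥ 7, so +5): 7 + 5 = 12.
R2 applies: 12 − 1 = 11.
R3 applies (level before this adjustment is 11 ≥ 11, so +3): 11 + 3 = 14.
R4 applies: 14 − 2 = 12.
R5 applies: 12 − 3 = 9.
R6 applies: 9 + 1 = 10.
Final offense level: 10.
Criminal history: 15 prior points → Category IV (13+).
Level 10 falls in the 10-14 band.
Grid: Level 10-14 × Category IV = 50-58 months.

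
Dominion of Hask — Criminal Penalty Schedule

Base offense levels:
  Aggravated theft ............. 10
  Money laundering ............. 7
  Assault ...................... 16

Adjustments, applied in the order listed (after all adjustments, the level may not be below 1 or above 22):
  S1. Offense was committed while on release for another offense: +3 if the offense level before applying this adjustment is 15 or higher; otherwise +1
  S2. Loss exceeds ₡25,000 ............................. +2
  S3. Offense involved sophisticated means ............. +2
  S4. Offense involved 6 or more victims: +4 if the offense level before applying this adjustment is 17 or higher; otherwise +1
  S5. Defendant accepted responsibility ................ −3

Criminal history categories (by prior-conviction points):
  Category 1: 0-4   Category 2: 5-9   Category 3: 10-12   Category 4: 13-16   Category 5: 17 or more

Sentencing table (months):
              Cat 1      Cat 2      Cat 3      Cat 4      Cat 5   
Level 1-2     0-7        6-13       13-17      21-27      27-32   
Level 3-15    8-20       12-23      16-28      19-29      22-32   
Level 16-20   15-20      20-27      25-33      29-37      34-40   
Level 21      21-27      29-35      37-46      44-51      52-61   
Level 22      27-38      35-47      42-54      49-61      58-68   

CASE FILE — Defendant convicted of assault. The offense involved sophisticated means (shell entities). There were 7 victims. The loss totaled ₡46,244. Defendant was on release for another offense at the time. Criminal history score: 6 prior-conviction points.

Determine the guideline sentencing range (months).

35-47 months

Base offense level for assault: 16.
S1 applies (level before this adjustment is 16 ≥ 15, so +3): 16 + 3 = 19.
S2 applies: 19 + 2 = 21.
S3 applies: 21 + 2 = 23.
S4 applies (level before this adjustment is 23 ≥ 17, so +4): 23 + 4 = 27.
Level 27 exceeds the maximum of 22; capped at 22.
Final offense level: 22.
Criminal history: 6 prior points → Category 2 (5-9).
Level 22 falls in the 22 band.
Grid: Level 22 × Category 2 = 35-47 months.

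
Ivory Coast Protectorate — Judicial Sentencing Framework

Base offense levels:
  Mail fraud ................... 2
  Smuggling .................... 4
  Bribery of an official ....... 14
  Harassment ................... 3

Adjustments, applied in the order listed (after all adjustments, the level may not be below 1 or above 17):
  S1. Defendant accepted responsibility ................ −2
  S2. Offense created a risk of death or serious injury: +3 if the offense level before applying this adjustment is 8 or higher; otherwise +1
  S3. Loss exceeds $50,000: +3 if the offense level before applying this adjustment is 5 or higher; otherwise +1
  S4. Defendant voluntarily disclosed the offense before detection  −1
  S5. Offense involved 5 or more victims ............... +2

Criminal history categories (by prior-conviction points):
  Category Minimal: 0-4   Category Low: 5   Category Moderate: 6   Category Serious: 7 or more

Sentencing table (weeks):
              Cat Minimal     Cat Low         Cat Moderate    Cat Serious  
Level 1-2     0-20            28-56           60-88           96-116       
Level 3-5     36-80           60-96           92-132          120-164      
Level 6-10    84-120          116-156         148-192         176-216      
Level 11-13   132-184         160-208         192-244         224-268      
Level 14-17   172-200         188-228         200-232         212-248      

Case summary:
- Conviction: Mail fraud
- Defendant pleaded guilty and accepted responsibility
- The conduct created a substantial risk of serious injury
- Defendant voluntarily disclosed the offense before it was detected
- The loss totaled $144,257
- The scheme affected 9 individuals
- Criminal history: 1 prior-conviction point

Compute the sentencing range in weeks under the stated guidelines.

36-80 weeks

Base offense level for mail fraud: 2.
S1 applies: 2 − 2 = 0.
S2 applies (level before this adjustment is 0 < 8, so +1): 0 + 1 = 1.
S3 applies (level before this adjustment is 1 < 5, so +1): 1 + 1 = 2.
S4 applies: 2 − 1 = 1.
S5 applies: 1 + 2 = 3.
Final offense level: 3.
Criminal history: 1 prior point → Category Minimal (0-4).
Level 3 falls in the 3-5 band.
Grid: Level 3-5 × Category Minimal = 36-80 weeks.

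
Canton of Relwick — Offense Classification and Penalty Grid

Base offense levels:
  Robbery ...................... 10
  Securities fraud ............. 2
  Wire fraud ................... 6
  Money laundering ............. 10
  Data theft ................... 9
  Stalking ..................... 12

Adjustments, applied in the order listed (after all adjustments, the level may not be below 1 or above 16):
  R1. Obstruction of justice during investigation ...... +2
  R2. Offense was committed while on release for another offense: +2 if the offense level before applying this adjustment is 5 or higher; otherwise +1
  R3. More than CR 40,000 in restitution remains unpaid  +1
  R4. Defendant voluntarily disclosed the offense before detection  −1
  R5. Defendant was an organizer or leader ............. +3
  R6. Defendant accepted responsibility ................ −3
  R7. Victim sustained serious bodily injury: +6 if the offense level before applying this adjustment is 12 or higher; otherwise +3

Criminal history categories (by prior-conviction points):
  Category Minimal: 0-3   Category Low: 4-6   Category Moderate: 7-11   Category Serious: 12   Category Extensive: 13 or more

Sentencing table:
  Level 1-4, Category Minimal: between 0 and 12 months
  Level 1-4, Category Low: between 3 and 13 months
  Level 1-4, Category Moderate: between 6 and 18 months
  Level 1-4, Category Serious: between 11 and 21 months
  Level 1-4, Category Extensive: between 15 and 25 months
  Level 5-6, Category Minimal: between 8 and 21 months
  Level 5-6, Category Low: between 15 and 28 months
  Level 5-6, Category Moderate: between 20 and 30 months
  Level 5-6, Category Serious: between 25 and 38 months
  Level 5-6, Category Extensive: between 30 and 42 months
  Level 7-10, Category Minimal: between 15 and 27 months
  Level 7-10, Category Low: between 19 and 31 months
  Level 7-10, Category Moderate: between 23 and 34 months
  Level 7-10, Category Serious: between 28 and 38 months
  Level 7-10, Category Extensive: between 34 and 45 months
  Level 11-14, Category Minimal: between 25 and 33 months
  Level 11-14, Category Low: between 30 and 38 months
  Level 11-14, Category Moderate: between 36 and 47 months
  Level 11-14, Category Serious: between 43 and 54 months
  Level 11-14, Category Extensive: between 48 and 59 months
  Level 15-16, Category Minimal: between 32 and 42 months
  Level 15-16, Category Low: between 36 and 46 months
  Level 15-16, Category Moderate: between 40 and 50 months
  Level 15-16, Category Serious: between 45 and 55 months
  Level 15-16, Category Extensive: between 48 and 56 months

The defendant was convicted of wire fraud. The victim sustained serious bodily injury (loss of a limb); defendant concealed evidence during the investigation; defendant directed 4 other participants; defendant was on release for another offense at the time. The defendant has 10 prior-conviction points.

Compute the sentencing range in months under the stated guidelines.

Base offense level for wire fraud: 6.
R1 applies: 6 + 2 = 8.
R2 applies (level before this adjustment is 8 ≥ 5, so +2): 8 + 2 = 10.
R5 applies: 10 + 3 = 13.
R6 does not apply.
R7 applies (level before this adjustment is 13 ≥ 12, so +6): 13 + 6 = 19.
Level 19 exceeds the maximum of 16; capped at 16.
Final offense level: 16.
Criminal history: 10 prior points → Category Moderate (7-11).
Level 16 falls in the 15-16 band.
Grid: Level 15-16 × Category Moderate = 40-50 months.

40-50 months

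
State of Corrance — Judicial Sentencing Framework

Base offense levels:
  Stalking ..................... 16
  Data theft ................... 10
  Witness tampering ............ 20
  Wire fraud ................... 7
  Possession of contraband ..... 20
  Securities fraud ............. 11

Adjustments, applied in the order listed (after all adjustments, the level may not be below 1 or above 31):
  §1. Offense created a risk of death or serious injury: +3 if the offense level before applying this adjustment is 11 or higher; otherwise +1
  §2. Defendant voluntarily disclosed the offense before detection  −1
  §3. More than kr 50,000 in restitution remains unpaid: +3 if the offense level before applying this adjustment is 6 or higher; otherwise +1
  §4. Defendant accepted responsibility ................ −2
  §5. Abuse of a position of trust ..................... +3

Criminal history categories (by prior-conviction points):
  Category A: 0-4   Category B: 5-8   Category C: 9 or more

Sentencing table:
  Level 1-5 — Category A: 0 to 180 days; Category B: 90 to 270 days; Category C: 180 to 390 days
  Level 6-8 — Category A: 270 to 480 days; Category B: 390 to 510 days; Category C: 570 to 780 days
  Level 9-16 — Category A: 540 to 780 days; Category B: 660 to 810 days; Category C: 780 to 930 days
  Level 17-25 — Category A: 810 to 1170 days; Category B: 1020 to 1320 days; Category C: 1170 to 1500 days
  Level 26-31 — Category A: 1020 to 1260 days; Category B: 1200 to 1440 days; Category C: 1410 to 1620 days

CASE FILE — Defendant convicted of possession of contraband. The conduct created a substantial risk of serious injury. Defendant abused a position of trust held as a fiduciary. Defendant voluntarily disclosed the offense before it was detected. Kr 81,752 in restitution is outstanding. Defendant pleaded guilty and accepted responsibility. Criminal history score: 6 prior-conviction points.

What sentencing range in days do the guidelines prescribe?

Base offense level for possession of contraband: 20.
§1 applies (level before this adjustment is 20 ≥ 11, so +3): 20 + 3 = 23.
§2 applies: 23 − 1 = 22.
§3 applies (level before this adjustment is 22 ≥ 6, so +3): 22 + 3 = 25.
§4 applies: 25 − 2 = 23.
§5 applies: 23 + 3 = 26.
Final offense level: 26.
Criminal history: 6 prior points → Category B (5-8).
Level 26 falls in the 26-31 band.
Grid: Level 26-31 × Category B = 1200-1440 days.

1200-1440 days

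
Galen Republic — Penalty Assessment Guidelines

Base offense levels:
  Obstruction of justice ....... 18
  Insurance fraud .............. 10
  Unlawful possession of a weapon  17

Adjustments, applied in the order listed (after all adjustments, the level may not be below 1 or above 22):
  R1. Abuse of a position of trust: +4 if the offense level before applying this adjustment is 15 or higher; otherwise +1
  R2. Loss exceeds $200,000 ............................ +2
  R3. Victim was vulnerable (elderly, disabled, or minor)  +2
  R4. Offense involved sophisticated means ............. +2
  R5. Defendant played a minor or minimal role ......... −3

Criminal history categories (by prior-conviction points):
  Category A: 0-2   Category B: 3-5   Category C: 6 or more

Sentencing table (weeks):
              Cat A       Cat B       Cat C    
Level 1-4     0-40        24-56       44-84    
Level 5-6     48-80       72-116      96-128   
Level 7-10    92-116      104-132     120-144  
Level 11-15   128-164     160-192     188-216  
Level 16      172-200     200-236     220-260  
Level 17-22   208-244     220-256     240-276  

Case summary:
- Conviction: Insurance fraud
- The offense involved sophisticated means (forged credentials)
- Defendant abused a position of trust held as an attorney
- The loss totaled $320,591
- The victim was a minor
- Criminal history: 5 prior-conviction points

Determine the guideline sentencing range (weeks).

220-256 weeks

Base offense level for insurance fraud: 10.
R1 applies (level before this adjustment is 10 < 15, so +1): 10 + 1 = 11.
R2 applies: 11 + 2 = 13.
R3 applies: 13 + 2 = 15.
R4 applies: 15 + 2 = 17.
R5 does not apply.
Final offense level: 17.
Criminal history: 5 prior points → Category B (3-5).
Level 17 falls in the 17-22 band.
Grid: Level 17-22 × Category B = 220-256 weeks.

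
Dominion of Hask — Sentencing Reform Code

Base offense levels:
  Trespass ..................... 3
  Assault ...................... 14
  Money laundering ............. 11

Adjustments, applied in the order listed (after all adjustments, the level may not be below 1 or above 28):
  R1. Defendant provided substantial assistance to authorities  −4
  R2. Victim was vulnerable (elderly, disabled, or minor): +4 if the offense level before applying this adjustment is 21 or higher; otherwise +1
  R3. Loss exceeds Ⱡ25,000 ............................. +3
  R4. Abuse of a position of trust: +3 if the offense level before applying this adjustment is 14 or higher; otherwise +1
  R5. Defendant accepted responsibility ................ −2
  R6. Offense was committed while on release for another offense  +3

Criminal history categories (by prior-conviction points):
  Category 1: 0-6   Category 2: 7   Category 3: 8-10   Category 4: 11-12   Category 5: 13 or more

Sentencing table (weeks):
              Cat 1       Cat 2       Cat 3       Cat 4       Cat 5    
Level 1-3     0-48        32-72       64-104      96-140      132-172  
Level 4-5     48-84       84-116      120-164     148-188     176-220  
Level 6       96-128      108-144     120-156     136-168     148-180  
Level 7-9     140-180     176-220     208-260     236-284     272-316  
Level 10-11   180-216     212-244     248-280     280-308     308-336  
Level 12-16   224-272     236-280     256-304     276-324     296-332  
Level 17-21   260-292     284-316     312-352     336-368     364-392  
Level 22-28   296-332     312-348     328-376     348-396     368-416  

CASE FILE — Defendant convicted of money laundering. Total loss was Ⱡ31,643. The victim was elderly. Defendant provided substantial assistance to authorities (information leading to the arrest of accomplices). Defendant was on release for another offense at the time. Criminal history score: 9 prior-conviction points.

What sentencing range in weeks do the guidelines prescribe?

Base offense level for money laundering: 11.
R1 applies: 11 − 4 = 7.
R2 applies (level before this adjustment is 7 < 21, so +1): 7 + 1 = 8.
R3 applies: 8 + 3 = 11.
R4 does not apply.
R6 applies: 11 + 3 = 14.
Final offense level: 14.
Criminal history: 9 prior points → Category 3 (8-10).
Level 14 falls in the 12-16 band.
Grid: Level 12-16 × Category 3 = 256-304 weeks.

256-304 weeks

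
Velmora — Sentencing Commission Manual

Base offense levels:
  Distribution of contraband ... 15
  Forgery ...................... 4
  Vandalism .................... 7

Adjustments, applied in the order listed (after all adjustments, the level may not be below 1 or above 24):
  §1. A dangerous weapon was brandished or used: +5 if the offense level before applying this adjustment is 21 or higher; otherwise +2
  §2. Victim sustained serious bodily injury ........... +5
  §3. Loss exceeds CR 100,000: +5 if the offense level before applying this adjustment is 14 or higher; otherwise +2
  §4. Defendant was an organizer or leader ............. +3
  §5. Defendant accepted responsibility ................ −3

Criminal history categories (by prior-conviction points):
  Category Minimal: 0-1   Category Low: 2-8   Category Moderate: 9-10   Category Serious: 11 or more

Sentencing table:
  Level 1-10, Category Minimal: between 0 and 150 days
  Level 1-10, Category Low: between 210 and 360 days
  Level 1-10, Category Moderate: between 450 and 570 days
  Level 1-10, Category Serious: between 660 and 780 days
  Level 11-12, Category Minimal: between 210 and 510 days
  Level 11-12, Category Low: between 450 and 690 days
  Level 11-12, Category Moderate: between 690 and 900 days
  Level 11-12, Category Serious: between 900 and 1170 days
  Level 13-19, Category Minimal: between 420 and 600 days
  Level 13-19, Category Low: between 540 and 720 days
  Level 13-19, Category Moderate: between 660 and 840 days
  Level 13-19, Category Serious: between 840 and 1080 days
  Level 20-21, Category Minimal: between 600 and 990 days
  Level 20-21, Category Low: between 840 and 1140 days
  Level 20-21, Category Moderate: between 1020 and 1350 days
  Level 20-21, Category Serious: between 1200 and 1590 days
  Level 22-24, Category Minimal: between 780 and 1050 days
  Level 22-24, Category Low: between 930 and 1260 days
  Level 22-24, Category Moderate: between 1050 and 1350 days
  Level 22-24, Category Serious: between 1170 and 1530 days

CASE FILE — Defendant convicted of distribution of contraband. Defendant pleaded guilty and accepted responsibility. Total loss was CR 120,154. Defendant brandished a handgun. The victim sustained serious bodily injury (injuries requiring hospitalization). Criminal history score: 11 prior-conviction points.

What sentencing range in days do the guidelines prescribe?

Base offense level for distribution of contraband: 15.
§1 applies (level before this adjustment is 15 < 21, so +2): 15 + 2 = 17.
§2 applies: 17 + 5 = 22.
§3 applies (level before this adjustment is 22 ≥ 14, so +5): 22 + 5 = 27.
§5 applies: 27 − 3 = 24.
Final offense level: 24.
Criminal history: 11 prior points → Category Serious (11+).
Level 24 falls in the 22-24 band.
Grid: Level 22-24 × Category Serious = 1170-1530 days.

1170-1530 days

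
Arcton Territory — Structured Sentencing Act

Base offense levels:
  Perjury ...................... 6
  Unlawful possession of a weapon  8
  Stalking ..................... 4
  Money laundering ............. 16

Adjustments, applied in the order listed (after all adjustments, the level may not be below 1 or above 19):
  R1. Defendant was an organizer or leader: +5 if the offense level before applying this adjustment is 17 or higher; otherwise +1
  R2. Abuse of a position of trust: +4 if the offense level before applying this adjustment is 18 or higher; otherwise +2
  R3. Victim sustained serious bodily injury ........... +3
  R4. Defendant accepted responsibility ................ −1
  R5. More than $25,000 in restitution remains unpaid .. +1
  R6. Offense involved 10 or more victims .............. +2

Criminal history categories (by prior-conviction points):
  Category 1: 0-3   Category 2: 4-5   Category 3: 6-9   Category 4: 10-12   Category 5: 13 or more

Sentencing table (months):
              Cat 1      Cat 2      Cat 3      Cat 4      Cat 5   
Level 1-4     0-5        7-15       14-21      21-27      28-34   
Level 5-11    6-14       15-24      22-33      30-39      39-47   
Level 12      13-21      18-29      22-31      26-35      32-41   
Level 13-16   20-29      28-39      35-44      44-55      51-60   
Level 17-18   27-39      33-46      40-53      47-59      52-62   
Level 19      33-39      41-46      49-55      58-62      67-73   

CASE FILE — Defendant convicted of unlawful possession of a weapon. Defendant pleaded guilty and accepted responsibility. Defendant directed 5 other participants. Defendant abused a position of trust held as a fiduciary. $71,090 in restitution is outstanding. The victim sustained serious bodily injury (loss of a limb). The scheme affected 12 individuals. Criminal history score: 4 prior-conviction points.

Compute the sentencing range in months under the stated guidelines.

28-39 months

Base offense level for unlawful possession of a weapon: 8.
R1 applies (level before this adjustment is 8 < 17, so +1): 8 + 1 = 9.
R2 applies (level before this adjustment is 9 < 18, so +2): 9 + 2 = 11.
R3 applies: 11 + 3 = 14.
R4 applies: 14 − 1 = 13.
R5 applies: 13 + 1 = 14.
R6 applies: 14 + 2 = 16.
Final offense level: 16.
Criminal history: 4 prior points → Category 2 (4-5).
Level 16 falls in the 13-16 band.
Grid: Level 13-16 × Category 2 = 28-39 months.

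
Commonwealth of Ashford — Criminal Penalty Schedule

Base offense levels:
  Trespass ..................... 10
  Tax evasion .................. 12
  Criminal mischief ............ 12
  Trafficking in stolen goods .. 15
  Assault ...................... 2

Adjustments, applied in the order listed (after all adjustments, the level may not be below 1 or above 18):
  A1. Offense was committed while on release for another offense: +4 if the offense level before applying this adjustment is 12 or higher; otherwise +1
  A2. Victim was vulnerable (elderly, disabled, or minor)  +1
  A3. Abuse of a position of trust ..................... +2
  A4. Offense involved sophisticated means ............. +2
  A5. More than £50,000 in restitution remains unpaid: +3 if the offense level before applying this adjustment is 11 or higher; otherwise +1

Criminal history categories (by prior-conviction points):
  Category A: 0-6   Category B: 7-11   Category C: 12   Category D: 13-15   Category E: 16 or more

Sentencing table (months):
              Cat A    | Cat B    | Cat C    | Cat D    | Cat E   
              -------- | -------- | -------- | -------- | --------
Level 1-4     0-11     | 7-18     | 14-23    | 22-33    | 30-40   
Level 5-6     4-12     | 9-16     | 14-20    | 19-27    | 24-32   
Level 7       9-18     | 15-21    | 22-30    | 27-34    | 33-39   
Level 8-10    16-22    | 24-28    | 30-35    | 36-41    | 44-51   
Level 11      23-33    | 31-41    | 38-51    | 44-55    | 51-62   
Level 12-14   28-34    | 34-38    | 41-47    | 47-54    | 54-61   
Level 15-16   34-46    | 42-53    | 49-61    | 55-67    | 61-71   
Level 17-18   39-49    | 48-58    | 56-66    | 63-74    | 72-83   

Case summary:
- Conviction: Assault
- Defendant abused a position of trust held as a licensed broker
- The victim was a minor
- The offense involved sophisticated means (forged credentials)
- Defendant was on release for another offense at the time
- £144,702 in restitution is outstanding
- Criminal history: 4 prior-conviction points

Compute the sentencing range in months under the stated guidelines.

16-22 months

Base offense level for assault: 2.
A1 applies (level before this adjustment is 2 < 12, so +1): 2 + 1 = 3.
A2 applies: 3 + 1 = 4.
A3 applies: 4 + 2 = 6.
A4 applies: 6 + 2 = 8.
A5 applies (level before this adjustment is 8 < 11, so +1): 8 + 1 = 9.
Final offense level: 9.
Criminal history: 4 prior points → Category A (0-6).
Level 9 falls in the 8-10 band.
Grid: Level 8-10 × Category A = 16-22 months.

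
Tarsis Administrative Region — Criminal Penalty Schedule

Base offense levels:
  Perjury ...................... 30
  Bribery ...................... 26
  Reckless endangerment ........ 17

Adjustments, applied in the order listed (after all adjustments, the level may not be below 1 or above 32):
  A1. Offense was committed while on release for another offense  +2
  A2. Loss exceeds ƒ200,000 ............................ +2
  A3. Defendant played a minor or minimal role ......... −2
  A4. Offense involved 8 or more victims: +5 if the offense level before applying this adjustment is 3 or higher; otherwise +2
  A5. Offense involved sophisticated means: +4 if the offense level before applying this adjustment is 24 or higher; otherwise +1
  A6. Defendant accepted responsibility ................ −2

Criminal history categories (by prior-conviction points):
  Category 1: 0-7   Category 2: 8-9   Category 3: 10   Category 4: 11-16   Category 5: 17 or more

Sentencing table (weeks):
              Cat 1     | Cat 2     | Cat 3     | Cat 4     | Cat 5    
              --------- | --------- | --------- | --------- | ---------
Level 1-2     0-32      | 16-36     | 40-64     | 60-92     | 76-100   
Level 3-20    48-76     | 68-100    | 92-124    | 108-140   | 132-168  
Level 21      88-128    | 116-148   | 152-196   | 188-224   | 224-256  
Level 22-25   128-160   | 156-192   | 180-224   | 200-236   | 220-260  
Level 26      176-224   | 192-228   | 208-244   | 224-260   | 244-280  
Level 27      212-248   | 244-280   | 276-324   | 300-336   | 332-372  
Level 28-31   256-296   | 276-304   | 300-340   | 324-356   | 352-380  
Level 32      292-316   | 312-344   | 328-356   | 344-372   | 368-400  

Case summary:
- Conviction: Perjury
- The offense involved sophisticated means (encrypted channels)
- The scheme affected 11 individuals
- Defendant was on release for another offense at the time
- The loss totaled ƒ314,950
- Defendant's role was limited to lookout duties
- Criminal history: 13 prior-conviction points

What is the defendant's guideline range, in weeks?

344-372 weeks

Base offense level for perjury: 30.
A1 applies: 30 + 2 = 32.
A2 applies: 32 + 2 = 34.
A3 applies: 34 − 2 = 32.
A4 applies (level before this adjustment is 32 ≥ 3, so +5): 32 + 5 = 37.
A5 applies (level before this adjustment is 37 ≥ 24, so +4): 37 + 4 = 41.
A6 does not apply.
Level 41 exceeds the maximum of 32; capped at 32.
Final offense level: 32.
Criminal history: 13 prior points → Category 4 (11-16).
Level 32 falls in the 32 band.
Grid: Level 32 × Category 4 = 344-372 weeks.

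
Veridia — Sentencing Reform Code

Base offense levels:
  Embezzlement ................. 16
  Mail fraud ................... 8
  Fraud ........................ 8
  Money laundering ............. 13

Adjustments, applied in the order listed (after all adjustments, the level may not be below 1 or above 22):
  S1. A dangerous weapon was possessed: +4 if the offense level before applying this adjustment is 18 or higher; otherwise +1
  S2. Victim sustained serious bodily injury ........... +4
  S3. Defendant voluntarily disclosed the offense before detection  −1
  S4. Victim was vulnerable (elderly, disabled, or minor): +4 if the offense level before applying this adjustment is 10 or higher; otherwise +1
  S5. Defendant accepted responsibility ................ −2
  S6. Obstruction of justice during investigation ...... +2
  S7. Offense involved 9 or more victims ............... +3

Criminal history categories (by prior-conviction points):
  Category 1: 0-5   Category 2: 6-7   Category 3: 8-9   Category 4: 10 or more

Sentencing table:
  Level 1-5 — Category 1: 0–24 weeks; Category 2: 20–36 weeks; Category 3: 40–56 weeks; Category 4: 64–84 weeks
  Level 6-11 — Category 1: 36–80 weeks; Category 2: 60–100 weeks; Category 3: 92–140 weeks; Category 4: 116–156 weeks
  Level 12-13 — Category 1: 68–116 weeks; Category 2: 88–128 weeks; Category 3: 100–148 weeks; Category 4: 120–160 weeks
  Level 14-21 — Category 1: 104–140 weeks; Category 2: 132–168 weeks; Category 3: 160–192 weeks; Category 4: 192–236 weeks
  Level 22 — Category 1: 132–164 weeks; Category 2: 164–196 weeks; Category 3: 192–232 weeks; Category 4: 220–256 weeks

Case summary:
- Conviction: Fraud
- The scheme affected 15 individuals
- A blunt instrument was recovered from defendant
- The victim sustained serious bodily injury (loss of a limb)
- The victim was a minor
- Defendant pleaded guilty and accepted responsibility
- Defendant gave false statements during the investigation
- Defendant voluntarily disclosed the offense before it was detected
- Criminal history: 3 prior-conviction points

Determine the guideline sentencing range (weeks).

Base offense level for fraud: 8.
S1 applies (level before this adjustment is 8 < 18, so +1): 8 + 1 = 9.
S2 applies: 9 + 4 = 13.
S3 applies: 13 − 1 = 12.
S4 applies (level before this adjustment is 12 ≥ 10, so +4): 12 + 4 = 16.
S5 applies: 16 − 2 = 14.
S6 applies: 14 + 2 = 16.
S7 applies: 16 + 3 = 19.
Final offense level: 19.
Criminal history: 3 prior points → Category 1 (0-5).
Level 19 falls in the 14-21 band.
Grid: Level 14-21 × Category 1 = 104-140 weeks.

104-140 weeks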